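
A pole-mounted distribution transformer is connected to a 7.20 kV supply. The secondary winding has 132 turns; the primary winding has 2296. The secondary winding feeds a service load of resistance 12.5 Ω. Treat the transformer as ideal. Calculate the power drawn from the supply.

V_s = V_p × N_s/N_p = 7200 × 132/2296 = 413.94 V.
I_s = V_s/R = 413.94/12.5 = 33.115 A.
I_p = I_s × N_s/N_p = 33.115 × 132/2296 = 1.9038 A.
P = V_p I_p = 7200 × 1.9038 = 13700 W.

P ≈ 13700 W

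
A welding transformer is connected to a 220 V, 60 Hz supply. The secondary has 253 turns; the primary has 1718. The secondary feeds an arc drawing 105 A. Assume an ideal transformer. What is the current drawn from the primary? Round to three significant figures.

I_p ≈ 15.5 A

For an ideal transformer I_p N_p = I_s N_s, so I_p = 105 × 253/1718 = 15.5 A.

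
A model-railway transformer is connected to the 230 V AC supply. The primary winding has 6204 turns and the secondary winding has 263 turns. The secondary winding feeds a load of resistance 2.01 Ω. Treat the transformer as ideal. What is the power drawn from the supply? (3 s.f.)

V_s = V_p × N_s/N_p = 230 × 263/6204 = 9.7502 V.
I_s = V_s/R = 9.7502/2.01 = 4.8508 A.
I_p = I_s × N_s/N_p = 4.8508 × 263/6204 = 0.20564 A.
P = V_p I_p = 230 × 0.20564 = 47.3 W.

P ≈ 47.3 W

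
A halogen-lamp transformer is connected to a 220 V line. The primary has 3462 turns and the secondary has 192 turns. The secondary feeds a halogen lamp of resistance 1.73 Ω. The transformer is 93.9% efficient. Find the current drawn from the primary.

I_p ≈ 0.417 A

V_s = 220 × 192/3462 = 12.201 V.
I_s = V_s/R = 12.201/1.73 = 7.0526 A.
P_out = V_s I_s = 12.201 × 7.0526 = 86.049 W.
P_in = P_out/η = 86.049/0.939 = 91.639 W.
I_p = P_in/V_p = 91.639/220 = 0.417 A.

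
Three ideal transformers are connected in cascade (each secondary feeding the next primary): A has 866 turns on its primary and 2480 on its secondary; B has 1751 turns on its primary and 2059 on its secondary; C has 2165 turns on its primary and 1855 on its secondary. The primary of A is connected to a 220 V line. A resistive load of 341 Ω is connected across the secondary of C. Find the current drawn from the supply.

Secondary of A: V = 220.00 × 2480/866 = 630.02 V.
Secondary of B: V = 630.02 × 2059/1751 = 740.84 V.
Secondary of C: V = 740.84 × 1855/2165 = 634.76 V.
I_load = 634.76/341 = 1.8615 A, so P_out = 634.76 × 1.8615 = 1181.6 W.
All ideal ⇒ P_in = P_out, so I_supply = 1181.6/220 = 5.37 A.

I_supply ≈ 5.37 A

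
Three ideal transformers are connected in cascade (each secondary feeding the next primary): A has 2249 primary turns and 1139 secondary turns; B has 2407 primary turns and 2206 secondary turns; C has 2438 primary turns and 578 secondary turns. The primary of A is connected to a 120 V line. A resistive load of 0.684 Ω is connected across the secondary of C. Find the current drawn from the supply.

I_supply ≈ 2.12 A

Secondary of A: V = 120.00 × 1139/2249 = 60.774 V.
Secondary of B: V = 60.774 × 2206/2407 = 55.699 V.
Secondary of C: V = 55.699 × 578/2438 = 13.205 V.
I_load = 13.205/0.684 = 19.306 A, so P_out = 13.205 × 19.306 = 254.93 W.
All ideal ⇒ P_in = P_out, so I_supply = 254.93/120 = 2.12 A.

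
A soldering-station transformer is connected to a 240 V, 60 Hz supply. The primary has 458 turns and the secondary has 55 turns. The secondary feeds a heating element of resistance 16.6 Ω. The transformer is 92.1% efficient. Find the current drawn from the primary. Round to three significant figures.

V_s = 240 × 55/458 = 28.821 V.
I_s = V_s/R = 28.821/16.6 = 1.7362 A.
P_out = V_s I_s = 28.821 × 1.7362 = 50.039 W.
P_in = P_out/η = 50.039/0.921 = 54.331 W.
I_p = P_in/V_p = 54.331/240 = 0.226 A.

I_p ≈ 0.226 A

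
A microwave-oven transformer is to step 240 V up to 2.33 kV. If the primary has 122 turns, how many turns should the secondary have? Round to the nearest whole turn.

N_s/N_p = V_s/V_p, so N_s = 122 × 2330/240 = 1184.4 ≈ 1184 turns.

N_s = 1184 turns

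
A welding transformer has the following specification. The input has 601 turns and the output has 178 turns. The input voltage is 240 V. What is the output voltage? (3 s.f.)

V_out ≈ 71.1 V

V_out/V_in = N_out/N_in, so V_out = 240 × 178/601 = 71.1 V.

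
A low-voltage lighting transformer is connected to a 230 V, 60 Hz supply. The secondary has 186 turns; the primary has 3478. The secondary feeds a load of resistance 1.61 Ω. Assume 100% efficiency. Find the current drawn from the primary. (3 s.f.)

I_p ≈ 0.409 A

V_s = V_p × N_s/N_p = 230 × 186/3478 = 12.300 V.
I_s = V_s/R = 12.300/1.61 = 7.6399 A.
For an ideal transformer I_p N_p = I_s N_s, so I_p = 7.6399 × 186/3478 = 0.409 A.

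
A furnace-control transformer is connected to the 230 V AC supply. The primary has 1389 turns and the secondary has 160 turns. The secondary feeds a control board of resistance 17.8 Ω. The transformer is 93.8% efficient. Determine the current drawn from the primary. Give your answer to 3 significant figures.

I_p ≈ 0.183 A

V_s = 230 × 160/1389 = 26.494 V.
I_s = V_s/R = 26.494/17.8 = 1.4884 A.
P_out = V_s I_s = 26.494 × 1.4884 = 39.434 W.
P_in = P_out/η = 39.434/0.938 = 42.041 W.
I_p = P_in/V_p = 42.041/230 = 0.183 A.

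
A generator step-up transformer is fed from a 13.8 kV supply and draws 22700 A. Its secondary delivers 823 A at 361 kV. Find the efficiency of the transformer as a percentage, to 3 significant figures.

η ≈ 94.8%

P_in = 13800 × 22700 = 3.13260×10^8 W.
P_out = 361000 × 823 = 2.97103×10^8 W.
η = P_out/P_in = 2.97103×10^8/(3.13260×10^8) = 0.948.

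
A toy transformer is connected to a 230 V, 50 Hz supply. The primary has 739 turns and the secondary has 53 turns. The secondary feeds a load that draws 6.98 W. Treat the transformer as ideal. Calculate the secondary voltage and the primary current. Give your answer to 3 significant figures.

V_s = V_p × N_s/N_p = 230 × 53/739 = 16.495 V.
I_s = P/V_s = 6.98/16.495 = 0.42315 A.
I_p = I_s × N_s/N_p = 0.42315 × 53/739 = 0.0303 A.

V_s ≈ 16.5 V, I_p ≈ 0.0303 A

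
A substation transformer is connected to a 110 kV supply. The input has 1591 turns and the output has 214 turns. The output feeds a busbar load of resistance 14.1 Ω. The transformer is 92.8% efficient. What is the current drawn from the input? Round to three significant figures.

I_in ≈ 152 A

V_out = 110000 × 214/1591 = 14796 V.
I_out = V_out/R = 14796/14.1 = 1049.3 A.
P_out = V_out I_out = 14796 × 1049.3 = 1.5526×10^7 W.
P_in = P_out/η = 1.5526×10^7/0.928 = 1.6730×10^7 W.
I_in = P_in/V_in = 1.6730×10^7/110000 = 152 A.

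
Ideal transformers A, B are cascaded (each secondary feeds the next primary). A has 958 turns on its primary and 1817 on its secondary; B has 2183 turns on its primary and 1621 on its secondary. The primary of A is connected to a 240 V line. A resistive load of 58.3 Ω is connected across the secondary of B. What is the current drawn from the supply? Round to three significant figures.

I_supply ≈ 8.17 A

Secondary of A: V = 240.00 × 1817/958 = 455.20 V.
Secondary of B: V = 455.20 × 1621/2183 = 338.01 V.
I_load = 338.01/58.3 = 5.7978 A, so P_out = 338.01 × 5.7978 = 1959.7 W.
All ideal ⇒ P_in = P_out, so I_supply = 1959.7/240 = 8.17 A.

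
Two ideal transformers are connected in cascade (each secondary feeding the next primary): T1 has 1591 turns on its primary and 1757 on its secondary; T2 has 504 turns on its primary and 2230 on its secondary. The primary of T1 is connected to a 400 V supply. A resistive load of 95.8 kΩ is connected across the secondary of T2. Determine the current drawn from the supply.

I_supply ≈ 0.0997 A

After T1: V = 400.00 × 1757/1591 = 441.73 V.
After T2: V = 441.73 × 2230/504 = 1954.5 V.
I_load = 1954.5/95800 = 0.020402 A, so P_out = 1954.5 × 0.020402 = 39.876 W.
All ideal ⇒ P_in = P_out, so I_supply = 39.876/400 = 0.0997 A.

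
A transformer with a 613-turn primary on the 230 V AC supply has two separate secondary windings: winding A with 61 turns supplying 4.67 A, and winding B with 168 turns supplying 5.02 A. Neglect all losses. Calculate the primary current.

I_p ≈ 1.84 A

V_A = 230 × 61/613 = 22.887 V; V_B = 230 × 168/613 = 63.034 V.
P_out = V_A I_A + V_B I_B = 22.887×4.67 + 63.034×5.02 = 106.88 + 316.43 = 423.32 W.
Ideal ⇒ P_in = P_out, so I_p = P_out/V_p = 423.32/230 = 1.84 A.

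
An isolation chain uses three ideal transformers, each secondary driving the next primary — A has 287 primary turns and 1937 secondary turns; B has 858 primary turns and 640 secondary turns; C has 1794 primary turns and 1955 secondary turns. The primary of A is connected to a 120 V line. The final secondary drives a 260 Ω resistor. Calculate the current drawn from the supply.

I_supply ≈ 13.9 A

After A: V = 120.00 × 1937/287 = 809.90 V.
After B: V = 809.90 × 640/858 = 604.12 V.
After C: V = 604.12 × 1955/1794 = 658.33 V.
I_load = 658.33/260 = 2.5321 A, so P_out = 658.33 × 2.5321 = 1666.9 W.
All ideal ⇒ P_in = P_out, so I_supply = 1666.9/120 = 13.9 A.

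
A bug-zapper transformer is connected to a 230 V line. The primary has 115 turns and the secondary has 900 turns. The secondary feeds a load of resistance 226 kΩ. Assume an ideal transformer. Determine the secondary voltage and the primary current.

V_s = V_p × N_s/N_p = 230 × 900/115 = 1800.0 V.
I_s = V_s/R = 1800.0/226000 = 0.0079646 A.
I_p = I_s × N_s/N_p = 0.0079646 × 900/115 = 0.0623 A.

V_s ≈ 1800 V, I_p ≈ 0.0623 A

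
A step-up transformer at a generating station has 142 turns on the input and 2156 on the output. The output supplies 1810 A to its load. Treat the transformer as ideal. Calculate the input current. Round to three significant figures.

I_in ≈ 27500 A

For an ideal transformer I_in/I_out = N_out/N_in, so I_in = 1810 × 2156/142 = 27500 A.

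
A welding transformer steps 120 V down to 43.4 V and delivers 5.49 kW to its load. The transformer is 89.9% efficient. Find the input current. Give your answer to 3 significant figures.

I_in ≈ 50.9 A

P_in = P_out/η = 5490/0.899 = 6106.8 W.
I_in = P_in/V_in = 6106.8/120 = 50.9 A.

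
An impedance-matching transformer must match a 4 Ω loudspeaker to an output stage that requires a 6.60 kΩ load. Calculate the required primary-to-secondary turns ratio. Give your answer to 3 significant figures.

N_p/N_s ≈ 40.6

Z_p/Z_s = (N_p/N_s)², so N_p/N_s = √(6600/4) = √1650 = 40.6.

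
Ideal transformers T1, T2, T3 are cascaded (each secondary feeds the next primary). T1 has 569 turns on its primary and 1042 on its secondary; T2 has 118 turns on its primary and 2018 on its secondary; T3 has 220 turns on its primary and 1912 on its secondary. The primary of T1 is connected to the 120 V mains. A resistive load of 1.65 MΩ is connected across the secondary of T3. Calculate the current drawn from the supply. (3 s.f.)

I_supply ≈ 5.39 A

Secondary of T1: V = 120.00 × 1042/569 = 219.75 V.
Secondary of T2: V = 219.75 × 2018/118 = 3758.2 V.
Secondary of T3: V = 3758.2 × 1912/220 = 32662 V.
I_load = 32662/(1.65×10^6) = 0.019795 A, so P_out = 32662 × 0.019795 = 646.54 W.
All ideal ⇒ P_in = P_out, so I_supply = 646.54/120 = 5.39 A.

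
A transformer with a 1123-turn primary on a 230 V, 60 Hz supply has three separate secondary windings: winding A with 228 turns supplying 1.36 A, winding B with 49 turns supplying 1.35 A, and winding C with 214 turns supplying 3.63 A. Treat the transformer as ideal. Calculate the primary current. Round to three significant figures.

I_p ≈ 1.03 A

V_A = 230 × 228/1123 = 46.696 V; V_B = 230 × 49/1123 = 10.036 V; V_C = 230 × 214/1123 = 43.829 V.
P_out = V_A I_A + V_B I_B + V_C I_C = 46.696×1.36 + 10.036×1.35 + 43.829×3.63 = 63.507 + 13.548 + 159.10 = 236.15 W.
Ideal ⇒ P_in = P_out, so I_p = P_out/V_p = 236.15/230 = 1.03 A.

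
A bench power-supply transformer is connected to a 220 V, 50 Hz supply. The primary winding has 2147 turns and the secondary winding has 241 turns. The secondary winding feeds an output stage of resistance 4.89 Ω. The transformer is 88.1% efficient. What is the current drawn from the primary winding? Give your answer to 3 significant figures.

V_s = 220 × 241/2147 = 24.695 V.
I_s = V_s/R = 24.695/4.89 = 5.0501 A.
P_out = V_s I_s = 24.695 × 5.0501 = 124.71 W.
P_in = P_out/η = 124.71/0.881 = 141.56 W.
I_p = P_in/V_p = 141.56/220 = 0.643 A.

I_p ≈ 0.643 A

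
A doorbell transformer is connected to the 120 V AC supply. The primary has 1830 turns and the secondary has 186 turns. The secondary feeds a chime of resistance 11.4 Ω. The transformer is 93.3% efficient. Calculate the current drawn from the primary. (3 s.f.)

V_s = 120 × 186/1830 = 12.197 V.
I_s = V_s/R = 12.197/11.4 = 1.0699 A.
P_out = V_s I_s = 12.197 × 1.0699 = 13.049 W.
P_in = P_out/η = 13.049/0.933 = 13.986 W.
I_p = P_in/V_p = 13.986/120 = 0.117 A.

I_p ≈ 0.117 A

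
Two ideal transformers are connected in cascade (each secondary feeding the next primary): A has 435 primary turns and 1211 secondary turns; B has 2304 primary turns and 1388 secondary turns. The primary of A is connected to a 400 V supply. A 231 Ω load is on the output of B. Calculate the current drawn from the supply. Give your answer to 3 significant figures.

I_supply ≈ 4.87 A

After A: V = 400.00 × 1211/435 = 1113.6 V.
After B: V = 1113.6 × 1388/2304 = 670.84 V.
I_load = 670.84/231 = 2.9041 A, so P_out = 670.84 × 2.9041 = 1948.2 W.
All ideal ⇒ P_in = P_out, so I_supply = 1948.2/400 = 4.87 A.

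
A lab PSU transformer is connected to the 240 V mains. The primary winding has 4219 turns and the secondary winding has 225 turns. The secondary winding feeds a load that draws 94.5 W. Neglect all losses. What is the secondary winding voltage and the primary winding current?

V_s = V_p × N_s/N_p = 240 × 225/4219 = 12.799 V.
I_s = P/V_s = 94.5/12.799 = 7.3832 A.
I_p = I_s × N_s/N_p = 7.3832 × 225/4219 = 0.394 A.

V_s ≈ 12.8 V, I_p ≈ 0.394 A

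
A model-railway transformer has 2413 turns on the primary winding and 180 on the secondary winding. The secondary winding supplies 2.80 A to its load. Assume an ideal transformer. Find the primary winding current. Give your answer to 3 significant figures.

I_p ≈ 0.209 A

For an ideal transformer I_p/I_s = N_s/N_p, so I_p = 2.80 × 180/2413 = 0.209 A.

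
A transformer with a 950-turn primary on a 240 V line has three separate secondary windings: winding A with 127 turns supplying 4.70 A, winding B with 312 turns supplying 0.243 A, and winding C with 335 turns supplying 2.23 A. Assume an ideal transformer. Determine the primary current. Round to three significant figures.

V_A = 240 × 127/950 = 32.084 V; V_B = 240 × 312/950 = 78.821 V; V_C = 240 × 335/950 = 84.632 V.
P_out = V_A I_A + V_B I_B + V_C I_C = 32.084×4.70 + 78.821×0.243 + 84.632×2.23 = 150.80 + 19.154 + 188.73 = 358.68 W.
Ideal ⇒ P_in = P_out, so I_p = P_out/V_p = 358.68/240 = 1.49 A.

I_p ≈ 1.49 A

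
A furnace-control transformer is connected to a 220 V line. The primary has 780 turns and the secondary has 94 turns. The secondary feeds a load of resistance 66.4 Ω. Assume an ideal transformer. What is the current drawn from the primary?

V_s = V_p × N_s/N_p = 220 × 94/780 = 26.513 V.
I_s = V_s/R = 26.513/66.4 = 0.39929 A.
For an ideal transformer I_p N_p = I_s N_s, so I_p = 0.39929 × 94/780 = 0.0481 A.

I_p ≈ 0.0481 A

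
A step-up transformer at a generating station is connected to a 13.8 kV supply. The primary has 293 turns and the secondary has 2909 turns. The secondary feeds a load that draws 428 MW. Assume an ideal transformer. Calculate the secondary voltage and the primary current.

V_s = V_p × N_s/N_p = 13800 × 2909/293 = 137010 V.
I_s = P/V_s = 4.28×10^8/137010 = 3123.8 A.
I_p = I_s × N_s/N_p = 3123.8 × 2909/293 = 31000 A.

V_s ≈ 137000 V, I_p ≈ 31000 A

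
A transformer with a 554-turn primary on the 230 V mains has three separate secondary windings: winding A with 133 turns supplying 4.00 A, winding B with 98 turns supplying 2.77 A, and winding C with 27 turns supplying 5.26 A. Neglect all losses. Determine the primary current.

I_p ≈ 1.71 A

V_A = 230 × 133/554 = 55.217 V; V_B = 230 × 98/554 = 40.686 V; V_C = 230 × 27/554 = 11.209 V.
P_out = V_A I_A + V_B I_B + V_C I_C = 55.217×4.00 + 40.686×2.77 + 11.209×5.26 = 220.87 + 112.70 + 58.961 = 392.53 W.
Ideal ⇒ P_in = P_out, so I_p = P_out/V_p = 392.53/230 = 1.71 A.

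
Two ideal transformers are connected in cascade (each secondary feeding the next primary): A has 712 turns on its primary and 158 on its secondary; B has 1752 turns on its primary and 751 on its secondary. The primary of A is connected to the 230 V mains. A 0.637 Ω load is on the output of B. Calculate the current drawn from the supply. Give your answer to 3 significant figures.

I_supply ≈ 3.27 A

After A: V = 230.00 × 158/712 = 51.039 V.
After B: V = 51.039 × 751/1752 = 21.878 V.
I_load = 21.878/0.637 = 34.346 A, so P_out = 21.878 × 34.346 = 751.42 W.
All ideal ⇒ P_in = P_out, so I_supply = 751.42/230 = 3.27 A.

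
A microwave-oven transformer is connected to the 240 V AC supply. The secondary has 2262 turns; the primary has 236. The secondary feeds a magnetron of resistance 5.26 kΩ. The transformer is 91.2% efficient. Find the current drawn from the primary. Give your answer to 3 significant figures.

I_p ≈ 4.60 A

V_s = 240 × 2262/236 = 2300.3 V.
I_s = V_s/R = 2300.3/5260 = 0.43733 A.
P_out = V_s I_s = 2300.3 × 0.43733 = 1006.0 W.
P_in = P_out/η = 1006.0/0.912 = 1103.1 W.
I_p = P_in/V_p = 1103.1/240 = 4.60 A.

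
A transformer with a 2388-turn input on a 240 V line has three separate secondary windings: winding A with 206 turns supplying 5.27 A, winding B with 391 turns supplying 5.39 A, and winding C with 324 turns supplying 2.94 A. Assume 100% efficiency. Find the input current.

V_A = 240 × 206/2388 = 20.704 V; V_B = 240 × 391/2388 = 39.296 V; V_C = 240 × 324/2388 = 32.563 V.
P_out = V_A I_A + V_B I_B + V_C I_C = 20.704×5.27 + 39.296×5.39 + 32.563×2.94 = 109.11 + 211.81 + 95.735 = 416.65 W.
Ideal ⇒ P_in = P_out, so I_in = P_out/V_in = 416.65/240 = 1.74 A.

I_in ≈ 1.74 A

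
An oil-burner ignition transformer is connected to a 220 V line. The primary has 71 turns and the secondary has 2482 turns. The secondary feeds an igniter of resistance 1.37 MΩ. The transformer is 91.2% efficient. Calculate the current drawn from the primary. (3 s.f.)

V_s = 220 × 2482/71 = 7690.7 V.
I_s = V_s/R = 7690.7/(1.37×10^6) = 0.0056137 A.
P_out = V_s I_s = 7690.7 × 0.0056137 = 43.173 W.
P_in = P_out/η = 43.173/0.912 = 47.339 W.
I_p = P_in/V_p = 47.339/220 = 0.215 A.

I_p ≈ 0.215 A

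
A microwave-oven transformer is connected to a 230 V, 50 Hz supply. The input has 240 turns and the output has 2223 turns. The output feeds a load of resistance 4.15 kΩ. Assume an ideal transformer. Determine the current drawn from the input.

V_out = V_in × N_out/N_in = 230 × 2223/240 = 2130.4 V.
I_out = V_out/R = 2130.4/4150 = 0.51334 A.
For an ideal transformer I_in N_in = I_out N_out, so I_in = 0.51334 × 2223/240 = 4.75 A.

I_in ≈ 4.75 A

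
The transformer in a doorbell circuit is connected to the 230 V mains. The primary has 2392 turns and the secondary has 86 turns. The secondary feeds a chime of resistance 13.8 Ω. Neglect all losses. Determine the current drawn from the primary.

I_p ≈ 0.0215 A

V_s = V_p × N_s/N_p = 230 × 86/2392 = 8.2692 V.
I_s = V_s/R = 8.2692/13.8 = 0.59922 A.
For an ideal transformer I_p N_p = I_s N_s, so I_p = 0.59922 × 86/2392 = 0.0215 A.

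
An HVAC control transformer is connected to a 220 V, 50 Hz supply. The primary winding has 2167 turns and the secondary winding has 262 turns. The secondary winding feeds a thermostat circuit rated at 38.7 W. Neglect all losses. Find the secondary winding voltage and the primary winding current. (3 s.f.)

V_s = V_p × N_s/N_p = 220 × 262/2167 = 26.599 V.
I_s = P/V_s = 38.7/26.599 = 1.4549 A.
I_p = I_s × N_s/N_p = 1.4549 × 262/2167 = 0.176 A.

V_s ≈ 26.6 V, I_p ≈ 0.176 A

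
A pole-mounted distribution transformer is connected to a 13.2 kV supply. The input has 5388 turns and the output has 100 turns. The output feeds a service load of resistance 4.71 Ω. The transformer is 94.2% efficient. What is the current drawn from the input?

I_in ≈ 1.02 A

V_out = 13200 × 100/5388 = 244.99 V.
I_out = V_out/R = 244.99/4.71 = 52.015 A.
P_out = V_out I_out = 244.99 × 52.015 = 12743 W.
P_in = P_out/η = 12743/0.942 = 13528 W.
I_in = P_in/V_in = 13528/13200 = 1.02 A.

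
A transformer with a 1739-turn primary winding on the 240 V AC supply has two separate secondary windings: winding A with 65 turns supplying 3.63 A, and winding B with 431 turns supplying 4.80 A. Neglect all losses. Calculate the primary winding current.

I_p ≈ 1.33 A

V_A = 240 × 65/1739 = 8.9707 V; V_B = 240 × 431/1739 = 59.482 V.
P_out = V_A I_A + V_B I_B = 8.9707×3.63 + 59.482×4.80 = 32.564 + 285.52 = 318.08 W.
Ideal ⇒ P_in = P_out, so I_p = P_out/V_p = 318.08/240 = 1.33 A.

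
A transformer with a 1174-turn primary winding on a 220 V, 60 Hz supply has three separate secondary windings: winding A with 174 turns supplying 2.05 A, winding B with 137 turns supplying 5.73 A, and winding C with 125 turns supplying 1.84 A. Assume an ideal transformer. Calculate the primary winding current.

I_p ≈ 1.17 A

V_A = 220 × 174/1174 = 32.606 V; V_B = 220 × 137/1174 = 25.673 V; V_C = 220 × 125/1174 = 23.424 V.
P_out = V_A I_A + V_B I_B + V_C I_C = 32.606×2.05 + 25.673×5.73 + 23.424×1.84 = 66.843 + 147.11 + 43.101 = 257.05 W.
Ideal ⇒ P_in = P_out, so I_p = P_out/V_p = 257.05/220 = 1.17 A.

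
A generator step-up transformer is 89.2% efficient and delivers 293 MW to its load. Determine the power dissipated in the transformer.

P_in = P_out/η = 2.93×10^8/0.892 = 3.28475×10^8 W.
P_loss = P_in − P_out = 3.28475×10^8 − 2.93×10^8 = 3.55×10^7 W.

P_loss ≈ 3.55×10^7 W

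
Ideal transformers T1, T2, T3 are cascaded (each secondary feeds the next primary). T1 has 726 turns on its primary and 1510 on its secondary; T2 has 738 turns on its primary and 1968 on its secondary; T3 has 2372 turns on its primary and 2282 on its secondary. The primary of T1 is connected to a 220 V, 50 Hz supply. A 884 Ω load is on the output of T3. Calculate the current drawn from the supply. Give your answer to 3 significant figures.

After T1: V = 220.00 × 1510/726 = 457.58 V.
After T2: V = 457.58 × 1968/738 = 1220.2 V.
After T3: V = 1220.2 × 2282/2372 = 1173.9 V.
I_load = 1173.9/884 = 1.3279 A, so P_out = 1173.9 × 1.3279 = 1558.9 W.
All ideal ⇒ P_in = P_out, so I_supply = 1558.9/220 = 7.09 A.

I_supply ≈ 7.09 A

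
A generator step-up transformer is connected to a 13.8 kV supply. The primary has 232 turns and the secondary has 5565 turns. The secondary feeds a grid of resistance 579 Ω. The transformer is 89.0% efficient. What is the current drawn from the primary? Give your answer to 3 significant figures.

V_s = 13800 × 5565/232 = 331020 V.
I_s = V_s/R = 331020/579 = 571.71 A.
P_out = V_s I_s = 331020 × 571.71 = 1.8925×10^8 W.
P_in = P_out/η = 1.8925×10^8/0.890 = 2.1264×10^8 W.
I_p = P_in/V_p = 2.1264×10^8/13800 = 15400 A.

I_p ≈ 15400 A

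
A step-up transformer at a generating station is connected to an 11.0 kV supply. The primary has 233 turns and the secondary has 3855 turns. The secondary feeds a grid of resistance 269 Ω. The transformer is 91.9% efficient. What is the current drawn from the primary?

V_s = 11000 × 3855/233 = 182000 V.
I_s = V_s/R = 182000/269 = 676.56 A.
P_out = V_s I_s = 182000 × 676.56 = 1.2313×10^8 W.
P_in = P_out/η = 1.2313×10^8/0.919 = 1.3398×10^8 W.
I_p = P_in/V_p = 1.3398×10^8/11000 = 12200 A.

I_p ≈ 12200 A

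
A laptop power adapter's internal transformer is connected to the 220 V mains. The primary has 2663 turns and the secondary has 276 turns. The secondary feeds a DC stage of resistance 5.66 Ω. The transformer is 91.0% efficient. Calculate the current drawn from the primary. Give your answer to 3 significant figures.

V_s = 220 × 276/2663 = 22.801 V.
I_s = V_s/R = 22.801/5.66 = 4.0285 A.
P_out = V_s I_s = 22.801 × 4.0285 = 91.855 W.
P_in = P_out/η = 91.855/0.910 = 100.94 W.
I_p = P_in/V_p = 100.94/220 = 0.459 A.

I_p ≈ 0.459 A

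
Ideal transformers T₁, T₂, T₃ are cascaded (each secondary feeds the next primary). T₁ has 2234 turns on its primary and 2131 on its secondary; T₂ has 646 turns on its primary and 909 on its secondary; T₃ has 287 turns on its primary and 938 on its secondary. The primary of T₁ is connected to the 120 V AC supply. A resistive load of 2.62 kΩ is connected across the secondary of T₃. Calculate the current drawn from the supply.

I_supply ≈ 0.881 A

After T₁: V = 120.00 × 2131/2234 = 114.47 V.
After T₂: V = 114.47 × 909/646 = 161.07 V.
After T₃: V = 161.07 × 938/287 = 526.42 V.
I_load = 526.42/2620 = 0.20092 A, so P_out = 526.42 × 0.20092 = 105.77 W.
All ideal ⇒ P_in = P_out, so I_supply = 105.77/120 = 0.881 A.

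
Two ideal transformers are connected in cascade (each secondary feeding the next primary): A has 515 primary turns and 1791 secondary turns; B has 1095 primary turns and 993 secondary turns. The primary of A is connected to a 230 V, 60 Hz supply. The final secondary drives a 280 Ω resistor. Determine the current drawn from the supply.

Secondary of A: V = 230.00 × 1791/515 = 799.86 V.
Secondary of B: V = 799.86 × 993/1095 = 725.36 V.
I_load = 725.36/280 = 2.5906 A, so P_out = 725.36 × 2.5906 = 1879.1 W.
All ideal ⇒ P_in = P_out, so I_supply = 1879.1/230 = 8.17 A.

I_supply ≈ 8.17 A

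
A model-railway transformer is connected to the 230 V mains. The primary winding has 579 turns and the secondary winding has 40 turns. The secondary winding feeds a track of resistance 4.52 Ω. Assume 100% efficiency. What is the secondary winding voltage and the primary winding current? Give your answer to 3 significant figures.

V_s ≈ 15.9 V, I_p ≈ 0.243 A

V_s = V_p × N_s/N_p = 230 × 40/579 = 15.889 V.
I_s = V_s/R = 15.889/4.52 = 3.5154 A.
I_p = I_s × N_s/N_p = 3.5154 × 40/579 = 0.243 A.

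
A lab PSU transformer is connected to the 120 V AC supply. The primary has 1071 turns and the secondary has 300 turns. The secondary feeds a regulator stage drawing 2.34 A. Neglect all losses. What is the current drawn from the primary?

I_p ≈ 0.655 A

For an ideal transformer I_p N_p = I_s N_s, so I_p = 2.34 × 300/1071 = 0.655 A.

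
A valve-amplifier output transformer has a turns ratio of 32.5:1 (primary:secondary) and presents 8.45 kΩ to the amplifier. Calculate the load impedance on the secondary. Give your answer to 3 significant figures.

Z_s ≈ 8.00 Ω

Z_s = Z_p/(N_p/N_s)² = 8450/32.5² = 8.00 Ω.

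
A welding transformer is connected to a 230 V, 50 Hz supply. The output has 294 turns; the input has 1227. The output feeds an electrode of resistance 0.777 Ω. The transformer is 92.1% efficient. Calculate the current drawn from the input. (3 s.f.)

I_in ≈ 18.5 A

V_out = 230 × 294/1227 = 55.110 V.
I_out = V_out/R = 55.110/0.777 = 70.927 A.
P_out = V_out I_out = 55.110 × 70.927 = 3908.8 W.
P_in = P_out/η = 3908.8/0.921 = 4244.1 W.
I_in = P_in/V_in = 4244.1/230 = 18.5 A.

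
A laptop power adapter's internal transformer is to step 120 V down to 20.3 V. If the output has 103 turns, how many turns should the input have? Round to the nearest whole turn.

N_in = 609 turns

N_in/N_out = V_in/V_out, so N_in = 103 × 120/20.3 = 608.9 ≈ 609 turns.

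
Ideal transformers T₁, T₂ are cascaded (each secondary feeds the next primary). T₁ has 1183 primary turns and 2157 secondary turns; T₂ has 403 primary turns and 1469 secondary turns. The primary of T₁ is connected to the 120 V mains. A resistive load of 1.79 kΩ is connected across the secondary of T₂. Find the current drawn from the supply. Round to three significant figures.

Secondary of T₁: V = 120.00 × 2157/1183 = 218.80 V.
Secondary of T₂: V = 218.80 × 1469/403 = 797.56 V.
I_load = 797.56/1790 = 0.44556 A, so P_out = 797.56 × 0.44556 = 355.36 W.
All ideal ⇒ P_in = P_out, so I_supply = 355.36/120 = 2.96 A.

I_supply ≈ 2.96 A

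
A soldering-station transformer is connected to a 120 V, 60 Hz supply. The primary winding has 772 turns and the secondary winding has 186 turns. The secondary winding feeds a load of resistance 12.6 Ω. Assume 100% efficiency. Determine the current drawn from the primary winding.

I_p ≈ 0.553 A

V_s = V_p × N_s/N_p = 120 × 186/772 = 28.912 V.
I_s = V_s/R = 28.912/12.6 = 2.2946 A.
For an ideal transformer I_p N_p = I_s N_s, so I_p = 2.2946 × 186/772 = 0.553 A.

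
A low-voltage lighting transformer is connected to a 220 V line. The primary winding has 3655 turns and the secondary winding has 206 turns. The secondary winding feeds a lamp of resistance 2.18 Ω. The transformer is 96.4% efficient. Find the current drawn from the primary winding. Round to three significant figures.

V_s = 220 × 206/3655 = 12.399 V.
I_s = V_s/R = 12.399/2.18 = 5.6878 A.
P_out = V_s I_s = 12.399 × 5.6878 = 70.526 W.
P_in = P_out/η = 70.526/0.964 = 73.160 W.
I_p = P_in/V_p = 73.160/220 = 0.333 A.

I_p ≈ 0.333 A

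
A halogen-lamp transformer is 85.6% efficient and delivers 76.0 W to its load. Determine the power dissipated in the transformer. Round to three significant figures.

P_in = P_out/η = 76.0/0.856 = 88.7850 W.
P_loss = P_in − P_out = 88.7850 − 76.0 = 12.8 W.

P_loss ≈ 12.8 W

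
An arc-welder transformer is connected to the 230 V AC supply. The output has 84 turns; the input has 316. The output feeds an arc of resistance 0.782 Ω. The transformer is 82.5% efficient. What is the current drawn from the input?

V_out = 230 × 84/316 = 61.139 V.
I_out = V_out/R = 61.139/0.782 = 78.183 A.
P_out = V_out I_out = 61.139 × 78.183 = 4780.1 W.
P_in = P_out/η = 4780.1/0.825 = 5794.0 W.
I_in = P_in/V_in = 5794.0/230 = 25.2 A.

I_in ≈ 25.2 A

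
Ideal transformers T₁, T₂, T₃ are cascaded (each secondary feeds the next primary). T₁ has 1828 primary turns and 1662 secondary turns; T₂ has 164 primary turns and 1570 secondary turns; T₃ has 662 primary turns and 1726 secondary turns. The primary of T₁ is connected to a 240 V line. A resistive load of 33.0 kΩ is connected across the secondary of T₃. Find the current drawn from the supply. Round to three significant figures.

After T₁: V = 240.00 × 1662/1828 = 218.21 V.
After T₂: V = 218.21 × 1570/164 = 2088.9 V.
After T₃: V = 2088.9 × 1726/662 = 5446.3 V.
I_load = 5446.3/33000 = 0.16504 A, so P_out = 5446.3 × 0.16504 = 898.87 W.
All ideal ⇒ P_in = P_out, so I_supply = 898.87/240 = 3.75 A.

I_supply ≈ 3.75 A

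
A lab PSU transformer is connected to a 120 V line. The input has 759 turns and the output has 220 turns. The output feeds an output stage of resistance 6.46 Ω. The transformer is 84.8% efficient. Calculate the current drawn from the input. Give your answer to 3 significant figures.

I_in ≈ 1.84 A

V_out = 120 × 220/759 = 34.783 V.
I_out = V_out/R = 34.783/6.46 = 5.3843 A.
P_out = V_out I_out = 34.783 × 5.3843 = 187.28 W.
P_in = P_out/η = 187.28/0.848 = 220.85 W.
I_in = P_in/V_in = 220.85/120 = 1.84 A.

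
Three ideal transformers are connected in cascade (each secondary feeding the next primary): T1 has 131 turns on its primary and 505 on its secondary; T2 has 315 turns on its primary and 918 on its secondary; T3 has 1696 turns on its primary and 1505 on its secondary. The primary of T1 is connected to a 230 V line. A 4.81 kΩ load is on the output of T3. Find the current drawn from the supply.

After T1: V = 230.00 × 505/131 = 886.64 V.
After T2: V = 886.64 × 918/315 = 2583.9 V.
After T3: V = 2583.9 × 1505/1696 = 2292.9 V.
I_load = 2292.9/4810 = 0.47670 A, so P_out = 2292.9 × 0.47670 = 1093.0 W.
All ideal ⇒ P_in = P_out, so I_supply = 1093.0/230 = 4.75 A.

I_supply ≈ 4.75 A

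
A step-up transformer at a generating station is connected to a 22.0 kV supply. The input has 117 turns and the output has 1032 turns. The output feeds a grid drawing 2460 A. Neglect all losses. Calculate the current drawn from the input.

I_in ≈ 21700 A

For an ideal transformer I_in N_in = I_out N_out, so I_in = 2460 × 1032/117 = 21700 A.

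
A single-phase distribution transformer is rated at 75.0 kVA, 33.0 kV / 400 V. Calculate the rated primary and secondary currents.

I_p = S/V_p = 75000/33000 = 2.27 A.
I_s = S/V_s = 75000/400 = 188 A.

I_p ≈ 2.27 A, I_s ≈ 188 A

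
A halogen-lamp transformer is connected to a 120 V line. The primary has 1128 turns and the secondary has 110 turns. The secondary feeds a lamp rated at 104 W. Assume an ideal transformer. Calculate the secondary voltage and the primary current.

V_s = V_p × N_s/N_p = 120 × 110/1128 = 11.702 V.
I_s = P/V_s = 104/11.702 = 8.8873 A.
I_p = I_s × N_s/N_p = 8.8873 × 110/1128 = 0.867 A.

V_s ≈ 11.7 V, I_p ≈ 0.867 A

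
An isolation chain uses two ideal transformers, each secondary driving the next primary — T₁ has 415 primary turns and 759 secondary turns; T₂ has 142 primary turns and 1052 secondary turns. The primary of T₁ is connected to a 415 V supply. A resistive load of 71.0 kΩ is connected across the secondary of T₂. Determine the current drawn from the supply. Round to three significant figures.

After T₁: V = 415.00 × 759/415 = 759.00 V.
After T₂: V = 759.00 × 1052/142 = 5623.0 V.
I_load = 5623.0/71000 = 0.079197 A, so P_out = 5623.0 × 0.079197 = 445.33 W.
All ideal ⇒ P_in = P_out, so I_supply = 445.33/415 = 1.07 A.

I_supply ≈ 1.07 A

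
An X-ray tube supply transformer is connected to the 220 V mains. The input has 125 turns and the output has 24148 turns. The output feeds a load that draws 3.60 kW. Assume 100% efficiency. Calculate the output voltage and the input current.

V_out = V_in × N_out/N_in = 220 × 24148/125 = 42500 V.
I_out = P/V_out = 3600/42500 = 0.084705 A.
I_in = I_out × N_out/N_in = 0.084705 × 24148/125 = 16.4 A.

V_out ≈ 42500 V, I_in ≈ 16.4 A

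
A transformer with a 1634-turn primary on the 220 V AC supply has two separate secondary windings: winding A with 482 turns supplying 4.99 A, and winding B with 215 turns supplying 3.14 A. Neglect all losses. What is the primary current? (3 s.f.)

V_A = 220 × 482/1634 = 64.896 V; V_B = 220 × 215/1634 = 28.947 V.
P_out = V_A I_A + V_B I_B = 64.896×4.99 + 28.947×3.14 = 323.83 + 90.895 = 414.73 W.
Ideal ⇒ P_in = P_out, so I_p = P_out/V_p = 414.73/220 = 1.89 A.

I_p ≈ 1.89 A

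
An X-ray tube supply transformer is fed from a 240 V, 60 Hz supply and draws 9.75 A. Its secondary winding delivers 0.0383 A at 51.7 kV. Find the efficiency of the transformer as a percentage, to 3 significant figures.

P_in = 240 × 9.75 = 2340.00 W.
P_out = 51700 × 0.0383 = 1980.11 W.
η = P_out/P_in = 1980.11/2340.00 = 0.846.

η ≈ 84.6%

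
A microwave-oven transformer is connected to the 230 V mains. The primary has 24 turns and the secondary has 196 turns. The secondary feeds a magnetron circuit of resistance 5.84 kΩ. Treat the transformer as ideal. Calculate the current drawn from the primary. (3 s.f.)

I_p ≈ 2.63 A

V_s = V_p × N_s/N_p = 230 × 196/24 = 1878.3 V.
I_s = V_s/R = 1878.3/5840 = 0.32163 A.
For an ideal transformer I_p N_p = I_s N_s, so I_p = 0.32163 × 196/24 = 2.63 A.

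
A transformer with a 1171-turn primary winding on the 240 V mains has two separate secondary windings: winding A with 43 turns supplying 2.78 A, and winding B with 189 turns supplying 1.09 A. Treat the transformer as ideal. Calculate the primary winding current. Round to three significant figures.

V_A = 240 × 43/1171 = 8.8130 V; V_B = 240 × 189/1171 = 38.736 V.
P_out = V_A I_A + V_B I_B = 8.8130×2.78 + 38.736×1.09 = 24.500 + 42.222 = 66.722 W.
Ideal ⇒ P_in = P_out, so I_p = P_out/V_p = 66.722/240 = 0.278 A.

I_p ≈ 0.278 A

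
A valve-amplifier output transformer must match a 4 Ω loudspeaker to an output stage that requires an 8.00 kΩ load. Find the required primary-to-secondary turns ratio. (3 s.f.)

N_p/N_s ≈ 44.7

Z_p/Z_s = (N_p/N_s)², so N_p/N_s = √(8000/4) = √2000 = 44.7.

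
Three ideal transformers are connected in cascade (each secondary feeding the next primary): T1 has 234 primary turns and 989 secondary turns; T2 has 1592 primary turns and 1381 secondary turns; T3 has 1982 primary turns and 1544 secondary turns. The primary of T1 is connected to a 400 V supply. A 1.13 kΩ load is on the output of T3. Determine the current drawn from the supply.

After T1: V = 400.00 × 989/234 = 1690.6 V.
After T2: V = 1690.6 × 1381/1592 = 1466.5 V.
After T3: V = 1466.5 × 1544/1982 = 1142.4 V.
I_load = 1142.4/1130 = 1.0110 A, so P_out = 1142.4 × 1.0110 = 1155.0 W.
All ideal ⇒ P_in = P_out, so I_supply = 1155.0/400 = 2.89 A.

I_supply ≈ 2.89 A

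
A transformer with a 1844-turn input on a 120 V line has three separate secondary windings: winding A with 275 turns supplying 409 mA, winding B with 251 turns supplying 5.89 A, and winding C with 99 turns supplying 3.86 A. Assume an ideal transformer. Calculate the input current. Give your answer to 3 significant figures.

V_A = 120 × 275/1844 = 17.896 V; V_B = 120 × 251/1844 = 16.334 V; V_C = 120 × 99/1844 = 6.4425 V.
P_out = V_A I_A + V_B I_B + V_C I_C = 17.896×0.409 + 16.334×5.89 + 6.4425×3.86 = 7.3194 + 96.208 + 24.868 = 128.40 W.
Ideal ⇒ P_in = P_out, so I_in = P_out/V_in = 128.40/120 = 1.07 A.

I_in ≈ 1.07 A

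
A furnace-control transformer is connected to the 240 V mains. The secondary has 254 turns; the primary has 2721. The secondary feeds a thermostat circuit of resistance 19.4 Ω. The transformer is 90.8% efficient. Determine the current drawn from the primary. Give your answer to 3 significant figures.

I_p ≈ 0.119 A

V_s = 240 × 254/2721 = 22.404 V.
I_s = V_s/R = 22.404/19.4 = 1.1548 A.
P_out = V_s I_s = 22.404 × 1.1548 = 25.872 W.
P_in = P_out/η = 25.872/0.908 = 28.493 W.
I_p = P_in/V_p = 28.493/240 = 0.119 A.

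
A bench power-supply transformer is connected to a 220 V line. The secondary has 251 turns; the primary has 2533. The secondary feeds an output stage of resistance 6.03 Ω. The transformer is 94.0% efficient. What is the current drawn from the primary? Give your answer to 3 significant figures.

I_p ≈ 0.381 A

V_s = 220 × 251/2533 = 21.800 V.
I_s = V_s/R = 21.800/6.03 = 3.6153 A.
P_out = V_s I_s = 21.800 × 3.6153 = 78.814 W.
P_in = P_out/η = 78.814/0.940 = 83.845 W.
I_p = P_in/V_p = 83.845/220 = 0.381 A.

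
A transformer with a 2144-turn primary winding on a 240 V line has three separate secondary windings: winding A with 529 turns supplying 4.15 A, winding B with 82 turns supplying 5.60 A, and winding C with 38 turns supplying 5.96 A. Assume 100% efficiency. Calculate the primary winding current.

V_A = 240 × 529/2144 = 59.216 V; V_B = 240 × 82/2144 = 9.1791 V; V_C = 240 × 38/2144 = 4.2537 V.
P_out = V_A I_A + V_B I_B + V_C I_C = 59.216×4.15 + 9.1791×5.60 + 4.2537×5.96 = 245.75 + 51.403 + 25.352 = 322.50 W.
Ideal ⇒ P_in = P_out, so I_p = P_out/V_p = 322.50/240 = 1.34 A.

I_p ≈ 1.34 A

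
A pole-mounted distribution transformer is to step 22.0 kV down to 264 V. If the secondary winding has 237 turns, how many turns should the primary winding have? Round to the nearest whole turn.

N_p/N_s = V_p/V_s, so N_p = 237 × 22000/264 = 19750.0 ≈ 19750 turns.

N_p = 19750 turns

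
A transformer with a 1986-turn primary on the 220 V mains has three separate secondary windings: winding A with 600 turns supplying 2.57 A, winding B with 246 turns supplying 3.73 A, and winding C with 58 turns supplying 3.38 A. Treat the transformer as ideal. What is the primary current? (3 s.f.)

I_p ≈ 1.34 A

V_A = 220 × 600/1986 = 66.465 V; V_B = 220 × 246/1986 = 27.251 V; V_C = 220 × 58/1986 = 6.4250 V.
P_out = V_A I_A + V_B I_B + V_C I_C = 66.465×2.57 + 27.251×3.73 + 6.4250×3.38 = 170.82 + 101.65 + 21.716 = 294.18 W.
Ideal ⇒ P_in = P_out, so I_p = P_out/V_p = 294.18/220 = 1.34 A.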